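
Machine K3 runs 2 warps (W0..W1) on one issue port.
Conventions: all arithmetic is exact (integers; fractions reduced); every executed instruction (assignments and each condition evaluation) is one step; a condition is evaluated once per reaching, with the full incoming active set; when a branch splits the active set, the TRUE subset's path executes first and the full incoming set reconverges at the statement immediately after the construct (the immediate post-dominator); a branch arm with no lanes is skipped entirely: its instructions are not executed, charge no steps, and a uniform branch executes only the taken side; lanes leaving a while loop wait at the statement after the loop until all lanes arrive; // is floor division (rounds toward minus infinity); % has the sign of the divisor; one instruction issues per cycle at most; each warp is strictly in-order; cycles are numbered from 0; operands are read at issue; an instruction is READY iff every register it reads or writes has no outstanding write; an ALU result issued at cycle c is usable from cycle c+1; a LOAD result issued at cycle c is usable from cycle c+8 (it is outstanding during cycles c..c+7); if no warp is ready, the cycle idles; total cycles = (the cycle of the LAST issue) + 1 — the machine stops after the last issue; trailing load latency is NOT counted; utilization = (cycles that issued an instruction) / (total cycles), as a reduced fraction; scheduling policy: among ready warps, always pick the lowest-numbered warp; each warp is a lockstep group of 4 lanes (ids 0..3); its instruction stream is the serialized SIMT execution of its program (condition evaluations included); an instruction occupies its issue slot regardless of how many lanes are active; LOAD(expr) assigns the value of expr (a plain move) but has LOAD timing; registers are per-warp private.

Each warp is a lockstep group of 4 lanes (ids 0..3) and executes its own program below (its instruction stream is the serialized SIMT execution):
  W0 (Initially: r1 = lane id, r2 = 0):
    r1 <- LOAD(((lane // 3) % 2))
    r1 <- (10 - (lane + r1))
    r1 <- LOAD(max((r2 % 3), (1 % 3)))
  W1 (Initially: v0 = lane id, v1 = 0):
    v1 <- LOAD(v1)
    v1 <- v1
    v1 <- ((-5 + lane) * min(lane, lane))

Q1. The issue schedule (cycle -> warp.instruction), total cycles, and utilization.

cycle 0: W0.I0
cycle 1: W1.I0
cycle 2: idle
cycle 3: idle
cycle 4: idle
cycle 5: idle
cycle 6: idle
cycle 7: idle
cycle 8: W0.I1
cycle 9: W0.I2
cycle 10: W1.I1
cycle 11: W1.I2

Answer: 12 cycles, utilization 1/2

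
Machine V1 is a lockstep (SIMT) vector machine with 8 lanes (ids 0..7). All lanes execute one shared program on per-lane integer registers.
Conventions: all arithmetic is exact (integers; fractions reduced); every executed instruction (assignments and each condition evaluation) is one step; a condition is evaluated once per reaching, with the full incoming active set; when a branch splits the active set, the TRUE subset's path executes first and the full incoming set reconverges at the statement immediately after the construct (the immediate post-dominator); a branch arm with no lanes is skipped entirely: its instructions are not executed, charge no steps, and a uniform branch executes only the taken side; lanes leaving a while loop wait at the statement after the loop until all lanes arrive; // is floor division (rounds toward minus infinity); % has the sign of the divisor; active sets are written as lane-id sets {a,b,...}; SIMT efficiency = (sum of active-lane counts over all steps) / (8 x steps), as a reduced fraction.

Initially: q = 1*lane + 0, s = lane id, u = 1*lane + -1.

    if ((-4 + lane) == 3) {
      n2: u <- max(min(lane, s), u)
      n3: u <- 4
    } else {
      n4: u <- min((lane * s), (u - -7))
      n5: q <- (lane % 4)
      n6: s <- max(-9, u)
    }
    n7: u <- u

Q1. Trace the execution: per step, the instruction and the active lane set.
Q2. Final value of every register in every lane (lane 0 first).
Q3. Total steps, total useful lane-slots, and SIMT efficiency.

step 0: eval ((-4 + lane) == 3)      {0,1,2,3,4,5,6,7}
step 1: u <- max(min(lane, s), u)    {7}
step 2: u <- 4                       {7}
step 3: u <- min((lane * s), (u - -7)) {0,1,2,3,4,5,6}
step 4: q <- (lane % 4)              {0,1,2,3,4,5,6}
step 5: s <- max(-9, u)              {0,1,2,3,4,5,6}
step 6: u <- u                       {0,1,2,3,4,5,6,7}

Answer: 7 steps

q: 0,1,2,3,0,1,2,7
s: 0,1,4,9,10,11,12,7
u: 0,1,4,9,10,11,12,4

steps = 7; useful = 39; efficiency = 39/56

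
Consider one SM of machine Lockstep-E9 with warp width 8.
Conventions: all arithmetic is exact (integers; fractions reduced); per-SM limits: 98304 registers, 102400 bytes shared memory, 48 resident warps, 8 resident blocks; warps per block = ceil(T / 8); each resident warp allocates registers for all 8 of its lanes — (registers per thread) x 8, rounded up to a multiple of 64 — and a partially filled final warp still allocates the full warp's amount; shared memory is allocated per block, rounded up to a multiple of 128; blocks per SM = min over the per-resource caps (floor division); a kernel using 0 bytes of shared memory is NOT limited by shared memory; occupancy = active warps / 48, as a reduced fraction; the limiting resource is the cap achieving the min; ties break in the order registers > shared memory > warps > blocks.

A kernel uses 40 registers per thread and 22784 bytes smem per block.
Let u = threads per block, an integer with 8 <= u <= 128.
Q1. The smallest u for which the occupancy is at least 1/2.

Answer: u = 41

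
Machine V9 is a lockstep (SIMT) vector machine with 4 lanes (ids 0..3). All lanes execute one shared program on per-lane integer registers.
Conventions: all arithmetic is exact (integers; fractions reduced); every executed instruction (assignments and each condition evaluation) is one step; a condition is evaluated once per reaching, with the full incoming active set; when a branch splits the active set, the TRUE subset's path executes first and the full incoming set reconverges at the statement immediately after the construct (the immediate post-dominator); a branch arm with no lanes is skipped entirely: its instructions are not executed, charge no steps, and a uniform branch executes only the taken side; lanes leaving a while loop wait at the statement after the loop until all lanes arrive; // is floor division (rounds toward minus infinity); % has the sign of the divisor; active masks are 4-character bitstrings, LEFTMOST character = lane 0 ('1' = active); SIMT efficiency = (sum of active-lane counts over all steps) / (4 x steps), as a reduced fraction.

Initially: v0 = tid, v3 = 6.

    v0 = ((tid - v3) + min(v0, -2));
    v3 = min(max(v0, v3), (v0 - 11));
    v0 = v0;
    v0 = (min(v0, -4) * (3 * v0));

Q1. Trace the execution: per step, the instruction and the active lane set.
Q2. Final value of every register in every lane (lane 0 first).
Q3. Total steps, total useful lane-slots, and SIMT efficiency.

step 0: v0 <- ((tid - v3) + min(v0, -2)) 1111
step 1: v3 <- min(max(v0, v3), (v0 - 11)) 1111
step 2: v0 <- v0                     1111
step 3: v0 <- (min(v0, -4) * (3 * v0)) 1111

Answer: 4 steps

v0: 192,147,108,75
v3: -19,-18,-17,-16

steps = 4; useful = 16; efficiency = 16/16 = 1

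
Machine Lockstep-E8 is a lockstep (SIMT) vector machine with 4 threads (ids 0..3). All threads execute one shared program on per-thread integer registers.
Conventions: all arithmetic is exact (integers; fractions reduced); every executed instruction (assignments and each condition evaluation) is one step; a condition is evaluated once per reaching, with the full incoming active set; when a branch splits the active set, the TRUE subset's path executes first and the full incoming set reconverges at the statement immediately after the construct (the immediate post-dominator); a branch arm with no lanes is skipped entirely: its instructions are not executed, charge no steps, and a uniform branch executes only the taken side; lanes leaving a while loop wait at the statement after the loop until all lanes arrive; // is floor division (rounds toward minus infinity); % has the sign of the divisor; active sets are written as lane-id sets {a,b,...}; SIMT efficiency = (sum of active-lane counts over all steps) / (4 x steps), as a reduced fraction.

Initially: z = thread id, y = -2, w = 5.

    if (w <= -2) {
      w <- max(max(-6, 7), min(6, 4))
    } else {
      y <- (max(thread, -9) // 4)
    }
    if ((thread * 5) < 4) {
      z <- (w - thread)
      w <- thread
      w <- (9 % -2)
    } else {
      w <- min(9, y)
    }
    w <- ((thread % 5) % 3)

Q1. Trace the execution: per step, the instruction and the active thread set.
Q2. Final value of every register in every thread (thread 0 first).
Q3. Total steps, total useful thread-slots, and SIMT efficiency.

step 0: eval (w <= -2)               {0,1,2,3}
step 1: y <- (max(thread, -9) // 4)  {0,1,2,3}
step 2: eval ((thread * 5) < 4)      {0,1,2,3}
step 3: z <- (w - thread)            {0}
step 4: w <- thread                  {0}
step 5: w <- (9 % -2)                {0}
step 6: w <- min(9, y)               {1,2,3}
step 7: w <- ((thread % 5) % 3)      {0,1,2,3}

Answer: 8 steps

z: 5,1,2,3
y: 0,0,0,0
w: 0,1,2,0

steps = 8; useful = 22; efficiency = 22/32 = 11/16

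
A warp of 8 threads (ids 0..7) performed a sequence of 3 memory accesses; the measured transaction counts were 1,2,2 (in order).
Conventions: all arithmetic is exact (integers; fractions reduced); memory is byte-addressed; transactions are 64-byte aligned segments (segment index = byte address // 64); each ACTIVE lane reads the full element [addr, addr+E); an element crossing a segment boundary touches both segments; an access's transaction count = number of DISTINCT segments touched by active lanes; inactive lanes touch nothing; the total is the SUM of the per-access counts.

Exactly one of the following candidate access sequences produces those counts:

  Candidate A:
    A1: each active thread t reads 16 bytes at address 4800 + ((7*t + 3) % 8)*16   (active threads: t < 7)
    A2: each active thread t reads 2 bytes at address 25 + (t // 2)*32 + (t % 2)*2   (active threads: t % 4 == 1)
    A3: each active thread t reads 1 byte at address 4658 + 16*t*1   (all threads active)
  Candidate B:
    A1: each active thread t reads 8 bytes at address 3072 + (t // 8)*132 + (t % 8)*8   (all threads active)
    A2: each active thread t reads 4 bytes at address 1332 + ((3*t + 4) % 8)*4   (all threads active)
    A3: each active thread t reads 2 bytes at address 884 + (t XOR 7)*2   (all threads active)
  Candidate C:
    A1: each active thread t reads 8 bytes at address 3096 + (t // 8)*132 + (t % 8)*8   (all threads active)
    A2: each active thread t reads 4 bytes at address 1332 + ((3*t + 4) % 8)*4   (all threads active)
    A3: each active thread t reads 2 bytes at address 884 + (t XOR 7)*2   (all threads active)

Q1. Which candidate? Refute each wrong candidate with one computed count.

A: A1 gives 2 transactions, not 1
C: A1 gives 2 transactions, not 1
B: all counts match (1,2,2)

Answer: B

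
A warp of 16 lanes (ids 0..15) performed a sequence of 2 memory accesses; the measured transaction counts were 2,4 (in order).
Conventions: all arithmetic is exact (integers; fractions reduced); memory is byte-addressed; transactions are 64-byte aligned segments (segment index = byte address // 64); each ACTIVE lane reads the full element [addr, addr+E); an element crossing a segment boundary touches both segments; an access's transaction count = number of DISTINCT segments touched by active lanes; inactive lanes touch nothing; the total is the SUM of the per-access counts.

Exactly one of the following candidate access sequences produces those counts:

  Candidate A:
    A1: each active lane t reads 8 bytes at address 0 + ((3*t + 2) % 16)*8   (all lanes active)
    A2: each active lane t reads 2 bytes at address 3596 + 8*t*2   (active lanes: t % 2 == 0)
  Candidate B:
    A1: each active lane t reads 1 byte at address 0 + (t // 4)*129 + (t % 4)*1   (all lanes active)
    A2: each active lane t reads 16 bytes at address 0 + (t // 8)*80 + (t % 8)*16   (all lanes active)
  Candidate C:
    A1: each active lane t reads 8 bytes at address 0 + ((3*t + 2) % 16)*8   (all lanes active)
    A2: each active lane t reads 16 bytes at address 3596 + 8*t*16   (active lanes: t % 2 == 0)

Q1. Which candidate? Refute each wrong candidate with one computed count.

B: A1 gives 4 transactions, not 2
C: A2 gives 8 transactions, not 4
A: all counts match (2,4)

Answer: A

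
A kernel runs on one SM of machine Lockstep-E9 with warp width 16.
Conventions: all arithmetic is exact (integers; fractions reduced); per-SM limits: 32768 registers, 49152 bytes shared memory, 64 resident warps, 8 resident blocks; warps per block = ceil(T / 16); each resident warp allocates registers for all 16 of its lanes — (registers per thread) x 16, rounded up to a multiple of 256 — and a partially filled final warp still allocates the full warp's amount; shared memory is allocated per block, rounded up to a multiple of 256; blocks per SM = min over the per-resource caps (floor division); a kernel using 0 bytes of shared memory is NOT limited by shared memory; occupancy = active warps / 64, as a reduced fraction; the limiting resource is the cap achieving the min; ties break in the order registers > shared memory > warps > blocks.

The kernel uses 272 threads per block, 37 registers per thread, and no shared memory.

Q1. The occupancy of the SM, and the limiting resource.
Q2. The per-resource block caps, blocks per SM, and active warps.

Answer: occupancy 17/32, limited by registers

registers: 2 blocks
shared memory: no limit (kernel uses none)
warps: 3 blocks
blocks: 8 blocks

Answer: 2 blocks, 34 active warps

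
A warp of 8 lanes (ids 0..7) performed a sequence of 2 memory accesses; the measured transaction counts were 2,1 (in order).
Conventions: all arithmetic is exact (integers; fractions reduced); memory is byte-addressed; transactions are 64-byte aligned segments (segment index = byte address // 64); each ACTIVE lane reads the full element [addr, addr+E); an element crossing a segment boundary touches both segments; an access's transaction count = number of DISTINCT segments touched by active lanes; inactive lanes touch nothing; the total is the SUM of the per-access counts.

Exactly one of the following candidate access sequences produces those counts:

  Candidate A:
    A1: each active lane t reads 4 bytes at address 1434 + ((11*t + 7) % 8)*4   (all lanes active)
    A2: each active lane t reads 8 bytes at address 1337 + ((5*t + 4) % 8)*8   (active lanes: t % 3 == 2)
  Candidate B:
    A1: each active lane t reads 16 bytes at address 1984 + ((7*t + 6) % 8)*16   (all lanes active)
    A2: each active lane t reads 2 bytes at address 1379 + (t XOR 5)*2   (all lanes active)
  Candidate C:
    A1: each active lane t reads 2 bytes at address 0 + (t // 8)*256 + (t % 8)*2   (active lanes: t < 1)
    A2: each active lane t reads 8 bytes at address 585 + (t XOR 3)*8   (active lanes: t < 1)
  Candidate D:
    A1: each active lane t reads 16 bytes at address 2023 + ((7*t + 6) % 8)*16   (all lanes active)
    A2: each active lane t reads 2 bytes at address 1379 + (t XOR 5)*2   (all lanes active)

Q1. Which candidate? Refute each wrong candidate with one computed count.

A: A1 gives 1 transaction, not 2
C: A1 gives 1 transaction, not 2
D: A1 gives 3 transactions, not 2
B: all counts match (2,1)

Answer: B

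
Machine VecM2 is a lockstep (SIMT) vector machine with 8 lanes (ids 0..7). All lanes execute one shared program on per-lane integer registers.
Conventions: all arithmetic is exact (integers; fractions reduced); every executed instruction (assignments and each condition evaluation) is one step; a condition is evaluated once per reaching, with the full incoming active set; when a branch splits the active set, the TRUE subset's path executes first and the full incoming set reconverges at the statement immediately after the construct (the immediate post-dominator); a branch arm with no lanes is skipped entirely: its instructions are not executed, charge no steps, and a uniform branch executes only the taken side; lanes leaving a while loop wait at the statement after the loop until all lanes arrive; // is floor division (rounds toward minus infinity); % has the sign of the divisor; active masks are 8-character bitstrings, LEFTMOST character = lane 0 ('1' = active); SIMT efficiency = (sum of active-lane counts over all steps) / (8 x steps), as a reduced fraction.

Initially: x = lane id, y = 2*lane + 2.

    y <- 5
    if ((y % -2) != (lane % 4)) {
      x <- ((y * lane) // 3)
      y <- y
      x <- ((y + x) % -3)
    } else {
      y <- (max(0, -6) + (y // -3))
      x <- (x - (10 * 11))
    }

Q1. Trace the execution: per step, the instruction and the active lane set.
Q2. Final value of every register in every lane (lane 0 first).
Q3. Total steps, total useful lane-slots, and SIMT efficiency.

step 0: y <- 5                       11111111
step 1: eval ((y % -2) != (lane % 4)) 11111111
step 2: x <- ((y * lane) // 3)       11111111
step 3: y <- y                       11111111
step 4: x <- ((y + x) % -3)          11111111

Answer: 5 steps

x: -1,0,-1,-2,-1,-2,0,-2
y: 5,5,5,5,5,5,5,5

steps = 5; useful = 40; efficiency = 40/40 = 1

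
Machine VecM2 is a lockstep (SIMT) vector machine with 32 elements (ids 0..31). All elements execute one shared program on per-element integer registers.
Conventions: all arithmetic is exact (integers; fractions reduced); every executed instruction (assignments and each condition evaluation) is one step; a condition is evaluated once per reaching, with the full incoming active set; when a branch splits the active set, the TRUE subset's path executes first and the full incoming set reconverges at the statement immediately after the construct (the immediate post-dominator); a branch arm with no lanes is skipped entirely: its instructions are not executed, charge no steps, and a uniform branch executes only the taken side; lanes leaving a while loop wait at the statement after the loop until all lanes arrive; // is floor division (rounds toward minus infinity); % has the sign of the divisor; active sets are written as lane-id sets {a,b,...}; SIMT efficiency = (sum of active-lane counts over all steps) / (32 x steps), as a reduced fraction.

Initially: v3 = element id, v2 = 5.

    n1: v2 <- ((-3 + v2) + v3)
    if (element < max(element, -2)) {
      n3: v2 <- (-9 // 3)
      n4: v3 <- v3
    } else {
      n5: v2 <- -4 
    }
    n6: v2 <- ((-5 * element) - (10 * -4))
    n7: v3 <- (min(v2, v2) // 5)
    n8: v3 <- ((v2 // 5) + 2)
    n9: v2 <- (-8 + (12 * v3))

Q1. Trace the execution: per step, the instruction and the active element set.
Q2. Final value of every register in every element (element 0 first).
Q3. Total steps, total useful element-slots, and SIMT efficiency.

step 0: v2 <- ((-3 + v2) + v3)       {0,1,2,3,4,5,6,7,8,9,10,11,12,13,14,15,16,17,18,19,20,21,22,23,24,25,26,27,28,29,30,31}
step 1: eval (element < max(element, -2)) {0,1,2,3,4,5,6,7,8,9,10,11,12,13,14,15,16,17,18,19,20,21,22,23,24,25,26,27,28,29,30,31}
step 2: v2 <- -4                     {0,1,2,3,4,5,6,7,8,9,10,11,12,13,14,15,16,17,18,19,20,21,22,23,24,25,26,27,28,29,30,31}
step 3: v2 <- ((-5 * element) - (10 * -4)) {0,1,2,3,4,5,6,7,8,9,10,11,12,13,14,15,16,17,18,19,20,21,22,23,24,25,26,27,28,29,30,31}
step 4: v3 <- (min(v2, v2) // 5)     {0,1,2,3,4,5,6,7,8,9,10,11,12,13,14,15,16,17,18,19,20,21,22,23,24,25,26,27,28,29,30,31}
step 5: v3 <- ((v2 // 5) + 2)        {0,1,2,3,4,5,6,7,8,9,10,11,12,13,14,15,16,17,18,19,20,21,22,23,24,25,26,27,28,29,30,31}
step 6: v2 <- (-8 + (12 * v3))       {0,1,2,3,4,5,6,7,8,9,10,11,12,13,14,15,16,17,18,19,20,21,22,23,24,25,26,27,28,29,30,31}

Answer: 7 steps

v3: 10,9,8,7,6,5,4,3,2,1,0,-1,-2,-3,-4,-5,-6,-7,-8,-9,-10,-11,-12,-13,-14,-15,-16,-17,-18,-19,-20,-21
v2: 112,100,88,76,64,52,40,28,16,4,-8,-20,-32,-44,-56,-68,-80,-92,-104,-116,-128,-140,-152,-164,-176,-188,-200,-212,-224,-236,-248,-260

steps = 7; useful = 224; efficiency = 224/224 = 1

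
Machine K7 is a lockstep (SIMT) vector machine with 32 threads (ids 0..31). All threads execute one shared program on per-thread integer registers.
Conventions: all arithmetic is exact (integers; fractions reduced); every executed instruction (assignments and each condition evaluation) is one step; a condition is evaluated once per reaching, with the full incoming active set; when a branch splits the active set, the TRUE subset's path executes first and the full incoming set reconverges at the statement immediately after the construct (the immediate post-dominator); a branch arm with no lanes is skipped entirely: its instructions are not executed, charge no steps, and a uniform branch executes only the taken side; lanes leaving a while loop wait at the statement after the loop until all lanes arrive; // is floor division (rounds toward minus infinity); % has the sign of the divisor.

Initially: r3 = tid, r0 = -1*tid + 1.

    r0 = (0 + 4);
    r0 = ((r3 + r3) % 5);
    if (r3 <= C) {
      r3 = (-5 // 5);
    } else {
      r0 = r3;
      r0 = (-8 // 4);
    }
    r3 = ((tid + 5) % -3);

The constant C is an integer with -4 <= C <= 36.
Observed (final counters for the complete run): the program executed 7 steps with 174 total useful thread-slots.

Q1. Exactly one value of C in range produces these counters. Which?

Answer: C = 17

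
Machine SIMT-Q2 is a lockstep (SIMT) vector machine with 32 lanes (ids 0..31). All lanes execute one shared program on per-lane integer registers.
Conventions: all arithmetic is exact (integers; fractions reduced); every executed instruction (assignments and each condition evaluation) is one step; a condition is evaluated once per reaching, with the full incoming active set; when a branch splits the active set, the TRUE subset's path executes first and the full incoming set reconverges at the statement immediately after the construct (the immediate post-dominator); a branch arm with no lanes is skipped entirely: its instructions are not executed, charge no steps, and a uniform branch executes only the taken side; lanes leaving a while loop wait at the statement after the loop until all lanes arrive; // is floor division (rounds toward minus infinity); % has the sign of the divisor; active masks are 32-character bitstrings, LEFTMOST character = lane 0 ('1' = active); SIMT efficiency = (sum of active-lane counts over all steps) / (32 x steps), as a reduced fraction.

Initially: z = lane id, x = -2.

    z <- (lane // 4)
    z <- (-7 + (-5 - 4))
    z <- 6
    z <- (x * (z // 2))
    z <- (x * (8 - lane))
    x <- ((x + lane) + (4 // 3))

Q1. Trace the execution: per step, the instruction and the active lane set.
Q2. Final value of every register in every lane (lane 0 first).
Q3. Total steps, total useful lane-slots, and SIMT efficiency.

step 0: z <- (lane // 4)             11111111111111111111111111111111
step 1: z <- (-7 + (-5 - 4))         11111111111111111111111111111111
step 2: z <- 6                       11111111111111111111111111111111
step 3: z <- (x * (z // 2))          11111111111111111111111111111111
step 4: z <- (x * (8 - lane))        11111111111111111111111111111111
step 5: x <- ((x + lane) + (4 // 3)) 11111111111111111111111111111111

Answer: 6 steps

z: -16,-14,-12,-10,-8,-6,-4,-2,0,2,4,6,8,10,12,14,16,18,20,22,24,26,28,30,32,34,36,38,40,42,44,46
x: -1,0,1,2,3,4,5,6,7,8,9,10,11,12,13,14,15,16,17,18,19,20,21,22,23,24,25,26,27,28,29,30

steps = 6; useful = 192; efficiency = 192/192 = 1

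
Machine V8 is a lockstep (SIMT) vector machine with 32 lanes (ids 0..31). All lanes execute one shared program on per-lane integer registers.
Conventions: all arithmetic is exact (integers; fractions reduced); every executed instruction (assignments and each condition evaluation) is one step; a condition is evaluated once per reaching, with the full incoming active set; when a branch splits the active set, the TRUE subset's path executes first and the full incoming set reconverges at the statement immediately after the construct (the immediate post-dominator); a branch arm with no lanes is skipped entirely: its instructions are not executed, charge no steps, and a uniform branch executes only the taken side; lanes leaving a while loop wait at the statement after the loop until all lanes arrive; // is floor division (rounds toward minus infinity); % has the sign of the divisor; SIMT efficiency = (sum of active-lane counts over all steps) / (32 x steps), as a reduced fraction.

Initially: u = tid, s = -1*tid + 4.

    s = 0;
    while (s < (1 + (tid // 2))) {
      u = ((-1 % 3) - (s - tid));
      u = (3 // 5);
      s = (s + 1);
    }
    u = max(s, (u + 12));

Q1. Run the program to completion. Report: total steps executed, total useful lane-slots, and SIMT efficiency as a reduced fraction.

Answer: 67 steps, 1184 useful, 37/67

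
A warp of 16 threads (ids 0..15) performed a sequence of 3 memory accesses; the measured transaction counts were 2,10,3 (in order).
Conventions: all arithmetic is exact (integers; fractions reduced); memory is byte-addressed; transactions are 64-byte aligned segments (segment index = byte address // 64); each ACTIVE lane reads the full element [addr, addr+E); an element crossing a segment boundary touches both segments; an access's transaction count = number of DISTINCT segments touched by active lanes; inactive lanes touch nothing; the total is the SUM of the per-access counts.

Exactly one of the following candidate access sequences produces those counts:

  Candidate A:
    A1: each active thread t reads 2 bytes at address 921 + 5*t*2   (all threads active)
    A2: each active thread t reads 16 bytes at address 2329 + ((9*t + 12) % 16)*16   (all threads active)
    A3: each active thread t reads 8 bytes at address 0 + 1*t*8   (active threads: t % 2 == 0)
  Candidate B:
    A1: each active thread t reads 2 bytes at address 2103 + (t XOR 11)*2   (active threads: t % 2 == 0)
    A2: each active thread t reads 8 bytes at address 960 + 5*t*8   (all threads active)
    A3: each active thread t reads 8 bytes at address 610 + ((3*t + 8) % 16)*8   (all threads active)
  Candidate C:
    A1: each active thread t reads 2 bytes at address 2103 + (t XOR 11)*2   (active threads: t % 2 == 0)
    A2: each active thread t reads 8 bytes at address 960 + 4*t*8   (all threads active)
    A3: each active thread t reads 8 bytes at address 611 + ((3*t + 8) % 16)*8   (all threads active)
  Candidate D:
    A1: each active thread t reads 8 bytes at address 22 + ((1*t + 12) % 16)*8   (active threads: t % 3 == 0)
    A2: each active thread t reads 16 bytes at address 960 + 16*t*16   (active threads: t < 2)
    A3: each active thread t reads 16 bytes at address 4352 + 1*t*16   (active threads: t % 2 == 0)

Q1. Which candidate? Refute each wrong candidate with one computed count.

A: A1 gives 3 transactions, not 2
C: A2 gives 8 transactions, not 10
D: A1 gives 3 transactions, not 2
B: all counts match (2,10,3)

Answer: B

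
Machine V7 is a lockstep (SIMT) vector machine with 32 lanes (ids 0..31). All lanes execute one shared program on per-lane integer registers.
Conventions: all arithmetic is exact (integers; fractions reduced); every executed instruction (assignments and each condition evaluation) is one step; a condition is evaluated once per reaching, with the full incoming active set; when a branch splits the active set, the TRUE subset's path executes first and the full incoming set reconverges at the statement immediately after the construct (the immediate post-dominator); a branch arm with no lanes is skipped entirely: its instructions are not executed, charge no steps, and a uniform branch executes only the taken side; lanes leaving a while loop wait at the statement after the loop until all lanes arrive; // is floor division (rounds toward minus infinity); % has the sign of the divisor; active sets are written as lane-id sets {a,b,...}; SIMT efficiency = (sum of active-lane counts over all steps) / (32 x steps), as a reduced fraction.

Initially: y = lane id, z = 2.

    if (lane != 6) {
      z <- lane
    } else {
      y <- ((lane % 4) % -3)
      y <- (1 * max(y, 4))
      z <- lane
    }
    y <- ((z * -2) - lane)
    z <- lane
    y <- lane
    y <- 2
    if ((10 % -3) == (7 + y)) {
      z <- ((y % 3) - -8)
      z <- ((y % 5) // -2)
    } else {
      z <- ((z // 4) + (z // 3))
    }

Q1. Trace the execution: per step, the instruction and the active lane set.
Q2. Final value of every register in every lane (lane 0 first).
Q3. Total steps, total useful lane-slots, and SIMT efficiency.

step 0: eval (lane != 6)             {0,1,2,3,4,5,6,7,8,9,10,11,12,13,14,15,16,17,18,19,20,21,22,23,24,25,26,27,28,29,30,31}
step 1: z <- lane                    {0,1,2,3,4,5,7,8,9,10,11,12,13,14,15,16,17,18,19,20,21,22,23,24,25,26,27,28,29,30,31}
step 2: y <- ((lane % 4) % -3)       {6}
step 3: y <- (1 * max(y, 4))         {6}
step 4: z <- lane                    {6}
step 5: y <- ((z * -2) - lane)       {0,1,2,3,4,5,6,7,8,9,10,11,12,13,14,15,16,17,18,19,20,21,22,23,24,25,26,27,28,29,30,31}
step 6: z <- lane                    {0,1,2,3,4,5,6,7,8,9,10,11,12,13,14,15,16,17,18,19,20,21,22,23,24,25,26,27,28,29,30,31}
step 7: y <- lane                    {0,1,2,3,4,5,6,7,8,9,10,11,12,13,14,15,16,17,18,19,20,21,22,23,24,25,26,27,28,29,30,31}
step 8: y <- 2                       {0,1,2,3,4,5,6,7,8,9,10,11,12,13,14,15,16,17,18,19,20,21,22,23,24,25,26,27,28,29,30,31}
step 9: eval ((10 % -3) == (7 + y))  {0,1,2,3,4,5,6,7,8,9,10,11,12,13,14,15,16,17,18,19,20,21,22,23,24,25,26,27,28,29,30,31}
step 10: z <- ((z // 4) + (z // 3))   {0,1,2,3,4,5,6,7,8,9,10,11,12,13,14,15,16,17,18,19,20,21,22,23,24,25,26,27,28,29,30,31}

Answer: 11 steps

y: 2,2,2,2,2,2,2,2,2,2,2,2,2,2,2,2,2,2,2,2,2,2,2,2,2,2,2,2,2,2,2,2
z: 0,0,0,1,2,2,3,3,4,5,5,5,7,7,7,8,9,9,10,10,11,12,12,12,14,14,14,15,16,16,17,17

steps = 11; useful = 258; efficiency = 258/352 = 129/176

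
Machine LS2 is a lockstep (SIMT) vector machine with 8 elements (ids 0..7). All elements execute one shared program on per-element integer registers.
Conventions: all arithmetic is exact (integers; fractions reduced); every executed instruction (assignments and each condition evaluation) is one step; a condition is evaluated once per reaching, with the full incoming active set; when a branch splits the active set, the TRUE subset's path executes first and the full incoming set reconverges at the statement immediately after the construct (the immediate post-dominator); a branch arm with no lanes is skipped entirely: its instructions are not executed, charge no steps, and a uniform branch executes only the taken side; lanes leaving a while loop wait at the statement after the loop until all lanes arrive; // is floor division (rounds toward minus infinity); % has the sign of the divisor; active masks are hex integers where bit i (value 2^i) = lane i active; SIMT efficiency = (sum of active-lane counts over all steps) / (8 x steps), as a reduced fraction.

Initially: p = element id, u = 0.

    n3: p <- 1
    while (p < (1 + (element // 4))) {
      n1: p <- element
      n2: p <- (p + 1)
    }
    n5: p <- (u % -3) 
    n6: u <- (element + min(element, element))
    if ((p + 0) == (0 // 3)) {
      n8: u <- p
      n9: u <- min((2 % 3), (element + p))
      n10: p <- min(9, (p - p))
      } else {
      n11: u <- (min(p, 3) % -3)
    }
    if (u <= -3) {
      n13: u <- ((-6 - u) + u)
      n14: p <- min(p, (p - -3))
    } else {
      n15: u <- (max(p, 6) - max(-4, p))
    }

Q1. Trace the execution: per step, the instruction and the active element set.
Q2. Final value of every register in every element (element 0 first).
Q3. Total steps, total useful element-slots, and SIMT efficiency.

step 0: p <- 1                       0xff
step 1: eval (p < (1 + (element // 4))) 0xff
step 2: p <- element                 0xf0
step 3: p <- (p + 1)                 0xf0
step 4: eval (p < (1 + (element // 4))) 0xf0
step 5: p <- (u % -3)                0xff
step 6: u <- (element + min(element, element)) 0xff
step 7: eval ((p + 0) == (0 // 3))   0xff
step 8: u <- p                       0xff
step 9: u <- min((2 % 3), (element + p)) 0xff
step 10: p <- min(9, (p - p))         0xff
step 11: eval (u <= -3)               0xff
step 12: u <- (max(p, 6) - max(-4, p)) 0xff

Answer: 13 steps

p: 0,0,0,0,0,0,0,0
u: 6,6,6,6,6,6,6,6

steps = 13; useful = 92; efficiency = 92/104 = 23/26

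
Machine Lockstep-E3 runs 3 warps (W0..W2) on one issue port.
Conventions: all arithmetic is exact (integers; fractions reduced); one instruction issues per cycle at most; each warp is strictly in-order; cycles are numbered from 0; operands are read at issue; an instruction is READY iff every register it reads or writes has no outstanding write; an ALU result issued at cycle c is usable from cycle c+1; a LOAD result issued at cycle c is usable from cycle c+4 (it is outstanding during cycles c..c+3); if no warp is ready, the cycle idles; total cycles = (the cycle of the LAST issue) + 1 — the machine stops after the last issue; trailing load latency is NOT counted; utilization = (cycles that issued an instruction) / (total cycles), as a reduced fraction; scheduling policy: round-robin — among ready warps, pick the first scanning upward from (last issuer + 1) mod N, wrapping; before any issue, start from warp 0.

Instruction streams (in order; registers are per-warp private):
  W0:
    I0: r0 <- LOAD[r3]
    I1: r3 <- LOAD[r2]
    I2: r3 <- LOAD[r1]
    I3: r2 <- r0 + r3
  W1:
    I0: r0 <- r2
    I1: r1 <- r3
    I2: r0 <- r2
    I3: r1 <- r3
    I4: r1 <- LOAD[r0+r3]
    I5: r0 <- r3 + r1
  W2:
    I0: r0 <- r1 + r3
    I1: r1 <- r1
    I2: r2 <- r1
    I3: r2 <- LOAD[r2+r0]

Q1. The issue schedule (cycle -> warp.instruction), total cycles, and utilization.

cycle 0: W0.I0
cycle 1: W1.I0
cycle 2: W2.I0
cycle 3: W0.I1
cycle 4: W1.I1
cycle 5: W2.I1
cycle 6: W1.I2
cycle 7: W2.I2
cycle 8: W0.I2
cycle 9: W1.I3
cycle 10: W2.I3
cycle 11: W1.I4
cycle 12: W0.I3
cycle 13: idle
cycle 14: idle
cycle 15: W1.I5

Answer: 16 cycles, utilization 7/8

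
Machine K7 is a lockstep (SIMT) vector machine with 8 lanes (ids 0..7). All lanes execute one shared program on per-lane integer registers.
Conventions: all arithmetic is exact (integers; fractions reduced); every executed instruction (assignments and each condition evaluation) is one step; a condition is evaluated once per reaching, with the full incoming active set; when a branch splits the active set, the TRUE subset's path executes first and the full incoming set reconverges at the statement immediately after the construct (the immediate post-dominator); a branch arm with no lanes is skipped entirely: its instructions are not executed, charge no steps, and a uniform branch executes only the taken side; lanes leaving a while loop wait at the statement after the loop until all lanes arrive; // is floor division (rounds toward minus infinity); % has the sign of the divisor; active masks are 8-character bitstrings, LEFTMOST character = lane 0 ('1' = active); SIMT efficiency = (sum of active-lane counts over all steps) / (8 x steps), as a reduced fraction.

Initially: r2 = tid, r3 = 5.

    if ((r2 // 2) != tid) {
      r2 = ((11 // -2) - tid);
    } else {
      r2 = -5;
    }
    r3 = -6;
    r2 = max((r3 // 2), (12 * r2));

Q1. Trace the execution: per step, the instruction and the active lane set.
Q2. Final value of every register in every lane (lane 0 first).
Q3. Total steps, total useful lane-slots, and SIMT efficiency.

step 0: eval ((r2 // 2) != tid)      11111111
step 1: r2 <- ((11 // -2) - tid)     01111111
step 2: r2 <- -5                     10000000
step 3: r3 <- -6                     11111111
step 4: r2 <- max((r3 // 2), (12 * r2)) 11111111

Answer: 5 steps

r2: -3,-3,-3,-3,-3,-3,-3,-3
r3: -6,-6,-6,-6,-6,-6,-6,-6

steps = 5; useful = 32; efficiency = 32/40 = 4/5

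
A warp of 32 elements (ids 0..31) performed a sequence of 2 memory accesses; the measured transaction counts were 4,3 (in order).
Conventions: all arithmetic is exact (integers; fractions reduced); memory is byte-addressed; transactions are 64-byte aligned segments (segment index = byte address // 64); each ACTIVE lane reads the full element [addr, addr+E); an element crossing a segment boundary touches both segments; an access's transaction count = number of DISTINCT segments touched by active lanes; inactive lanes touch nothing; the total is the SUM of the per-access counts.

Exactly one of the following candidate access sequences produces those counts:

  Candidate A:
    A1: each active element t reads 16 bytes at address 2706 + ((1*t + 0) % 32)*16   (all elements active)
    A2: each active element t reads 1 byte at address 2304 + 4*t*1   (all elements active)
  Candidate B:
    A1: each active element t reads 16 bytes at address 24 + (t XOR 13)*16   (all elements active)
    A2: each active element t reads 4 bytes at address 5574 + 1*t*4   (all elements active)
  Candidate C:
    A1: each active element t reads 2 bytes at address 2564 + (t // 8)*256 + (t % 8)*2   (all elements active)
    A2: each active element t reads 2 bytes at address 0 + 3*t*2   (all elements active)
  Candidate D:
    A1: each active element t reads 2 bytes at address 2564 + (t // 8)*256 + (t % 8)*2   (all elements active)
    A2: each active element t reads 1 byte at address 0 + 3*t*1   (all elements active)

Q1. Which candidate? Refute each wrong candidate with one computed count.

A: A1 gives 9 transactions, not 4
B: A1 gives 9 transactions, not 4
D: A2 gives 2 transactions, not 3
C: all counts match (4,3)

Answer: C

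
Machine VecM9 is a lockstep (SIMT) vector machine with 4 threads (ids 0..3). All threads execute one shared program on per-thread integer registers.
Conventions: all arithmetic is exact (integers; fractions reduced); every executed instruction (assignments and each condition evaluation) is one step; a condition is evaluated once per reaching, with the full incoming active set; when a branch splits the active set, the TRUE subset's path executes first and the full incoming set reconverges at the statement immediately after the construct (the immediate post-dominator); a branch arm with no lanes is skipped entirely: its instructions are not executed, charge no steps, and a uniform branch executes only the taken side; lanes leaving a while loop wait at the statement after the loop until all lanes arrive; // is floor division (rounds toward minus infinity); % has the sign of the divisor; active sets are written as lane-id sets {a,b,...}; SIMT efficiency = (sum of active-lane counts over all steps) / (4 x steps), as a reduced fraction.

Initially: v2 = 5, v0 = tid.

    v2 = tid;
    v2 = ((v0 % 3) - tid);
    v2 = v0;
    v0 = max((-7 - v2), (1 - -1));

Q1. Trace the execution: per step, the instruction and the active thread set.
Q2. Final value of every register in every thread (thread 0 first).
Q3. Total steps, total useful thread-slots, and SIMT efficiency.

step 0: v2 <- tid                    {0,1,2,3}
step 1: v2 <- ((v0 % 3) - tid)       {0,1,2,3}
step 2: v2 <- v0                     {0,1,2,3}
step 3: v0 <- max((-7 - v2), (1 - -1)) {0,1,2,3}

Answer: 4 steps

v2: 0,1,2,3
v0: 2,2,2,2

steps = 4; useful = 16; efficiency = 16/16 = 1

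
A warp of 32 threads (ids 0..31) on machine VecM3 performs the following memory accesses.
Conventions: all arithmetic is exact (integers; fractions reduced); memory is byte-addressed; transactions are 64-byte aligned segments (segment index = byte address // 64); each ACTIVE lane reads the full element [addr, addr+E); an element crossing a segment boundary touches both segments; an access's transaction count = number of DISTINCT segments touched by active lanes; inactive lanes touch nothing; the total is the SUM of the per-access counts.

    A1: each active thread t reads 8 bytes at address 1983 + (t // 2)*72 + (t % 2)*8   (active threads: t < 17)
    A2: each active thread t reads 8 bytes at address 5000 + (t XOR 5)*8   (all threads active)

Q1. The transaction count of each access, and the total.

A1: 11 transactions
A2: 5 transactions

Answer: 11,5; total 16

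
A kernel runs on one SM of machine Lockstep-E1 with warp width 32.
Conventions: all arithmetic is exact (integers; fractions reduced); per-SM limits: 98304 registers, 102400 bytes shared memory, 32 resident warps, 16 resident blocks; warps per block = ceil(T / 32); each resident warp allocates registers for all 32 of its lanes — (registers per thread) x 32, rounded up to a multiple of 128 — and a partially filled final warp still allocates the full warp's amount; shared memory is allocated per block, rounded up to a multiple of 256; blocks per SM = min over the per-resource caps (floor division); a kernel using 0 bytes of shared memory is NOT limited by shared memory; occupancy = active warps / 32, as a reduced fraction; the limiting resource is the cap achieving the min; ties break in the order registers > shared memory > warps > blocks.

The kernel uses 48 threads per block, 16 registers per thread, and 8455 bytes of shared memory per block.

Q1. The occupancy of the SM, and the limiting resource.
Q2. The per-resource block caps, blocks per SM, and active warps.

Answer: occupancy 11/16, limited by shared memory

registers: 96 blocks
shared memory: 11 blocks
warps: 16 blocks
blocks: 16 blocks

Answer: 11 blocks, 22 active warps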